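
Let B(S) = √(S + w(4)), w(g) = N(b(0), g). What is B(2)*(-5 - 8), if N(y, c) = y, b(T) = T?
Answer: -13*√2 ≈ -18.385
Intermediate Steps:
w(g) = 0
B(S) = √S (B(S) = √(S + 0) = √S)
B(2)*(-5 - 8) = √2*(-5 - 8) = √2*(-13) = -13*√2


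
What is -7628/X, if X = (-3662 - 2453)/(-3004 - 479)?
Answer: -26568324/6115 ≈ -4344.8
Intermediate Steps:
X = 6115/3483 (X = -6115/(-3483) = -6115*(-1/3483) = 6115/3483 ≈ 1.7557)
-7628/X = -7628/6115/3483 = -7628*3483/6115 = -26568324/6115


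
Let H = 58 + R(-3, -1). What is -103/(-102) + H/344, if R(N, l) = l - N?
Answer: 2597/2193 ≈ 1.1842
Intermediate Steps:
H = 60 (H = 58 + (-1 - 1*(-3)) = 58 + (-1 + 3) = 58 + 2 = 60)
-103/(-102) + H/344 = -103/(-102) + 60/344 = -103*(-1/102) + 60*(1/344) = 103/102 + 15/86 = 2597/2193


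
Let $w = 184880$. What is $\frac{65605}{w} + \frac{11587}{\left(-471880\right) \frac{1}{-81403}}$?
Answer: $\frac{4360320887127}{2181029360} \approx 1999.2$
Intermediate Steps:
$\frac{65605}{w} + \frac{11587}{\left(-471880\right) \frac{1}{-81403}} = \frac{65605}{184880} + \frac{11587}{\left(-471880\right) \frac{1}{-81403}} = 65605 \cdot \frac{1}{184880} + \frac{11587}{\left(-471880\right) \left(- \frac{1}{81403}\right)} = \frac{13121}{36976} + \frac{11587}{\frac{471880}{81403}} = \frac{13121}{36976} + 11587 \cdot \frac{81403}{471880} = \frac{13121}{36976} + \frac{943216561}{471880} = \frac{4360320887127}{2181029360}$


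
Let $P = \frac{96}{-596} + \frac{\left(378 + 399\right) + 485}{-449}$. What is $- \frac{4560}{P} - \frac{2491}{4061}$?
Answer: $\frac{619194088243}{403691827} \approx 1533.8$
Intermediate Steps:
$P = - \frac{198814}{66901}$ ($P = 96 \left(- \frac{1}{596}\right) + \left(777 + 485\right) \left(- \frac{1}{449}\right) = - \frac{24}{149} + 1262 \left(- \frac{1}{449}\right) = - \frac{24}{149} - \frac{1262}{449} = - \frac{198814}{66901} \approx -2.9718$)
$- \frac{4560}{P} - \frac{2491}{4061} = - \frac{4560}{- \frac{198814}{66901}} - \frac{2491}{4061} = \left(-4560\right) \left(- \frac{66901}{198814}\right) - \frac{2491}{4061} = \frac{152534280}{99407} - \frac{2491}{4061} = \frac{619194088243}{403691827}$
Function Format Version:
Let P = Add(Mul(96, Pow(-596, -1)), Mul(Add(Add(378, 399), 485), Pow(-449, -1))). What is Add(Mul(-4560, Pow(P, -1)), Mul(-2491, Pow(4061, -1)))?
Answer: Rational(619194088243, 403691827) ≈ 1533.8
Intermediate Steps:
P = Rational(-198814, 66901) (P = Add(Mul(96, Rational(-1, 596)), Mul(Add(777, 485), Rational(-1, 449))) = Add(Rational(-24, 149), Mul(1262, Rational(-1, 449))) = Add(Rational(-24, 149), Rational(-1262, 449)) = Rational(-198814, 66901) ≈ -2.9718)
Add(Mul(-4560, Pow(P, -1)), Mul(-2491, Pow(4061, -1))) = Add(Mul(-4560, Pow(Rational(-198814, 66901), -1)), Mul(-2491, Pow(4061, -1))) = Add(Mul(-4560, Rational(-66901, 198814)), Mul(-2491, Rational(1, 4061))) = Add(Rational(152534280, 99407), Rational(-2491, 4061)) = Rational(619194088243, 403691827)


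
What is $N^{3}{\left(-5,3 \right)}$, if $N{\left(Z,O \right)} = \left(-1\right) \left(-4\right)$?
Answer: $64$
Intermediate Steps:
$N{\left(Z,O \right)} = 4$
$N^{3}{\left(-5,3 \right)} = 4^{3} = 64$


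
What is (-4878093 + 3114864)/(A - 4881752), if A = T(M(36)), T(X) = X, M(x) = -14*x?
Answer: 1763229/4882256 ≈ 0.36115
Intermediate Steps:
A = -504 (A = -14*36 = -504)
(-4878093 + 3114864)/(A - 4881752) = (-4878093 + 3114864)/(-504 - 4881752) = -1763229/(-4882256) = -1763229*(-1/4882256) = 1763229/4882256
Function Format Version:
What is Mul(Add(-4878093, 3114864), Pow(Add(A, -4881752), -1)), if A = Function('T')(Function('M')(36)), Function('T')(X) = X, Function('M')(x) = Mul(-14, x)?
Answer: Rational(1763229, 4882256) ≈ 0.36115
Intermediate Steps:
A = -504 (A = Mul(-14, 36) = -504)
Mul(Add(-4878093, 3114864), Pow(Add(A, -4881752), -1)) = Mul(Add(-4878093, 3114864), Pow(Add(-504, -4881752), -1)) = Mul(-1763229, Pow(-4882256, -1)) = Mul(-1763229, Rational(-1, 4882256)) = Rational(1763229, 4882256)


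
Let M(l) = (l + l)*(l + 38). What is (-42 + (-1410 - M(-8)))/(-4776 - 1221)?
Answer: 324/1999 ≈ 0.16208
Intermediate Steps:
M(l) = 2*l*(38 + l) (M(l) = (2*l)*(38 + l) = 2*l*(38 + l))
(-42 + (-1410 - M(-8)))/(-4776 - 1221) = (-42 + (-1410 - 2*(-8)*(38 - 8)))/(-4776 - 1221) = (-42 + (-1410 - 2*(-8)*30))/(-5997) = (-42 + (-1410 - 1*(-480)))*(-1/5997) = (-42 + (-1410 + 480))*(-1/5997) = (-42 - 930)*(-1/5997) = -972*(-1/5997) = 324/1999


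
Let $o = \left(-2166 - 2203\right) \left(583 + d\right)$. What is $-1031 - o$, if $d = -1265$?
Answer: $-2980689$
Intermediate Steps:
$o = 2979658$ ($o = \left(-2166 - 2203\right) \left(583 - 1265\right) = \left(-4369\right) \left(-682\right) = 2979658$)
$-1031 - o = -1031 - 2979658 = -2980689$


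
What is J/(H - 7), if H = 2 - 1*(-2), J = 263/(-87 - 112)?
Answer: 263/597 ≈ 0.44054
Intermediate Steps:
J = -263/199 (J = 263/(-199) = 263*(-1/199) = -263/199 ≈ -1.3216)
H = 4 (H = 2 + 2 = 4)
J/(H - 7) = -263/199/(4 - 7) = -263/199/(-3) = -⅓*(-263/199) = 263/597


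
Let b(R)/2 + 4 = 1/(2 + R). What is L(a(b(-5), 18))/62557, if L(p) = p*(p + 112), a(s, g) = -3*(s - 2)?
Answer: 4608/62557 ≈ 0.073661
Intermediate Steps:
b(R) = -8 + 2/(2 + R)
a(s, g) = 6 - 3*s (a(s, g) = -3*(-2 + s) = -(-6 + 3*s) = 6 - 3*s)
L(p) = p*(112 + p)
L(a(b(-5), 18))/62557 = ((6 - 6*(-7 - 4*(-5))/(2 - 5))*(112 + (6 - 6*(-7 - 4*(-5))/(2 - 5))))/62557 = ((6 - 6*(-7 + 20)/(-3))*(112 + (6 - 6*(-7 + 20)/(-3))))*(1/62557) = ((6 - 6*(-1)*13/3)*(112 + (6 - 6*(-1)*13/3)))*(1/62557) = ((6 - 3*(-26/3))*(112 + (6 - 3*(-26/3))))*(1/62557) = ((6 + 26)*(112 + (6 + 26)))*(1/62557) = (32*(112 + 32))*(1/62557) = (32*144)*(1/62557) = 4608*(1/62557) = 4608/62557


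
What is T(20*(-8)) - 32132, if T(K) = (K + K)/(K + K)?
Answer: -32131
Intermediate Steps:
T(K) = 1 (T(K) = (2*K)/((2*K)) = (2*K)*(1/(2*K)) = 1)
T(20*(-8)) - 32132 = 1 - 32132 = -32131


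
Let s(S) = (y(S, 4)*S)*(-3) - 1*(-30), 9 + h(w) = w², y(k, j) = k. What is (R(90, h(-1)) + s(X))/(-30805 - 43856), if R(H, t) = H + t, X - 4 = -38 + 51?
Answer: 755/74661 ≈ 0.010112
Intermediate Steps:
X = 17 (X = 4 + (-38 + 51) = 4 + 13 = 17)
h(w) = -9 + w²
s(S) = 30 - 3*S² (s(S) = (S*S)*(-3) - 1*(-30) = S²*(-3) + 30 = -3*S² + 30 = 30 - 3*S²)
(R(90, h(-1)) + s(X))/(-30805 - 43856) = ((90 + (-9 + (-1)²)) + (30 - 3*17²))/(-30805 - 43856) = ((90 + (-9 + 1)) + (30 - 3*289))/(-74661) = ((90 - 8) + (30 - 867))*(-1/74661) = (82 - 837)*(-1/74661) = -755*(-1/74661) = 755/74661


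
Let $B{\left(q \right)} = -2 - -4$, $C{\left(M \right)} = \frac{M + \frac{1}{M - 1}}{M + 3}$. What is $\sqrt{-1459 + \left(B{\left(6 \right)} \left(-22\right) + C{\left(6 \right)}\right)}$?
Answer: $\frac{2 i \sqrt{84505}}{15} \approx 38.76 i$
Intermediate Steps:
$C{\left(M \right)} = \frac{M + \frac{1}{-1 + M}}{3 + M}$
$B{\left(q \right)} = 2$ ($B{\left(q \right)} = -2 + 4 = 2$)
$\sqrt{-1459 + \left(B{\left(6 \right)} \left(-22\right) + C{\left(6 \right)}\right)} = \sqrt{-1459 + \left(2 \left(-22\right) + \frac{1 + 6^{2} - 6}{-3 + 6^{2} + 2 \cdot 6}\right)} = \sqrt{-1459 - \left(44 - \frac{1 + 36 - 6}{-3 + 36 + 12}\right)} = \sqrt{-1459 - \left(44 - \frac{1}{45} \cdot 31\right)} = \sqrt{-1459 + \left(-44 + \frac{1}{45} \cdot 31\right)} = \sqrt{-1459 + \left(-44 + \frac{31}{45}\right)} = \sqrt{-1459 - \frac{1949}{45}} = \sqrt{- \frac{67604}{45}} = \frac{2 i \sqrt{84505}}{15}$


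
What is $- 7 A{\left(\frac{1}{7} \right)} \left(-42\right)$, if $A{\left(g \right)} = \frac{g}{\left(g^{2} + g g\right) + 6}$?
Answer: $\frac{1029}{148} \approx 6.9527$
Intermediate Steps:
$A{\left(g \right)} = \frac{g}{6 + 2 g^{2}}$ ($A{\left(g \right)} = \frac{g}{\left(g^{2} + g^{2}\right) + 6} = \frac{g}{2 g^{2} + 6} = \frac{g}{6 + 2 g^{2}}$)
$- 7 A{\left(\frac{1}{7} \right)} \left(-42\right) = - 7 \frac{1}{2 \cdot 7 \left(3 + \left(\frac{1}{7}\right)^{2}\right)} \left(-42\right) = - 7 \cdot \frac{1}{2} \cdot \frac{1}{7} \frac{1}{3 + \left(\frac{1}{7}\right)^{2}} \left(-42\right) = - 7 \cdot \frac{1}{2} \cdot \frac{1}{7} \frac{1}{3 + \frac{1}{49}} \left(-42\right) = - 7 \cdot \frac{1}{2} \cdot \frac{1}{7} \frac{1}{\frac{148}{49}} \left(-42\right) = - 7 \cdot \frac{1}{2} \cdot \frac{1}{7} \cdot \frac{49}{148} \left(-42\right) = \left(-7\right) \frac{7}{296} \left(-42\right) = \left(- \frac{49}{296}\right) \left(-42\right) = \frac{1029}{148}$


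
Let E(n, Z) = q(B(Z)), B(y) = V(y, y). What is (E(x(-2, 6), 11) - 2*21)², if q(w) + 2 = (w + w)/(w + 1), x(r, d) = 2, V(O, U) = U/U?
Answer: 1849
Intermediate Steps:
V(O, U) = 1
B(y) = 1
q(w) = -2 + 2*w/(1 + w) (q(w) = -2 + (w + w)/(w + 1) = -2 + (2*w)/(1 + w) = -2 + 2*w/(1 + w))
E(n, Z) = -1 (E(n, Z) = -2/(1 + 1) = -2/2 = -2*½ = -1)
(E(x(-2, 6), 11) - 2*21)² = (-1 - 2*21)² = (-1 - 42)² = (-43)² = 1849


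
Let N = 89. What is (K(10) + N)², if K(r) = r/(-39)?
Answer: 11978521/1521 ≈ 7875.4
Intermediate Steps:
K(r) = -r/39 (K(r) = r*(-1/39) = -r/39)
(K(10) + N)² = (-1/39*10 + 89)² = (-10/39 + 89)² = (3461/39)² = 11978521/1521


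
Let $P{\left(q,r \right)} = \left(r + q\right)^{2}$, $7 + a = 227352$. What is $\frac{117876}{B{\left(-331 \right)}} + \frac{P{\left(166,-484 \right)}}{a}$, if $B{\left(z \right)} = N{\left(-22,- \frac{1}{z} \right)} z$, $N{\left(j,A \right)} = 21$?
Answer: $- \frac{8698535432}{526758365} \approx -16.513$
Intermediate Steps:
$a = 227345$ ($a = -7 + 227352 = 227345$)
$B{\left(z \right)} = 21 z$
$P{\left(q,r \right)} = \left(q + r\right)^{2}$
$\frac{117876}{B{\left(-331 \right)}} + \frac{P{\left(166,-484 \right)}}{a} = \frac{117876}{21 \left(-331\right)} + \frac{\left(166 - 484\right)^{2}}{227345} = \frac{117876}{-6951} + \left(-318\right)^{2} \cdot \frac{1}{227345} = 117876 \left(- \frac{1}{6951}\right) + 101124 \cdot \frac{1}{227345} = - \frac{39292}{2317} + \frac{101124}{227345} = - \frac{8698535432}{526758365}$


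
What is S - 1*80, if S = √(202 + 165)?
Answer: -80 + √367 ≈ -60.843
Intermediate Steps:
S = √367 ≈ 19.157
S - 1*80 = √367 - 1*80 = √367 - 80 = -80 + √367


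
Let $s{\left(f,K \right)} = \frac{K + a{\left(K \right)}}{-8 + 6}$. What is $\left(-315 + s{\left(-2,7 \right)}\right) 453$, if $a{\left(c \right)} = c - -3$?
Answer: $- \frac{293091}{2} \approx -1.4655 \cdot 10^{5}$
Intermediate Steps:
$a{\left(c \right)} = 3 + c$ ($a{\left(c \right)} = c + 3 = 3 + c$)
$s{\left(f,K \right)} = - \frac{3}{2} - K$ ($s{\left(f,K \right)} = \frac{K + \left(3 + K\right)}{-8 + 6} = \frac{3 + 2 K}{-2} = \left(3 + 2 K\right) \left(- \frac{1}{2}\right) = - \frac{3}{2} - K$)
$\left(-315 + s{\left(-2,7 \right)}\right) 453 = \left(-315 - \frac{17}{2}\right) 453 = \left(- \frac{647}{2}\right) 453 = - \frac{293091}{2}$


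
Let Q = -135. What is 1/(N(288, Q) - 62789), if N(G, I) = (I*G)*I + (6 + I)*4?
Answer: 1/5185495 ≈ 1.9285e-7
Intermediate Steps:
N(G, I) = 24 + 4*I + G*I² (N(G, I) = (G*I)*I + (24 + 4*I) = G*I² + (24 + 4*I) = 24 + 4*I + G*I²)
1/(N(288, Q) - 62789) = 1/((24 + 4*(-135) + 288*(-135)²) - 62789) = 1/((24 - 540 + 288*18225) - 62789) = 1/((24 - 540 + 5248800) - 62789) = 1/(5248284 - 62789) = 1/5185495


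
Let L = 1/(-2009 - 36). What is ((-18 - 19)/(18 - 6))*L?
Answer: 37/24540 ≈ 0.0015077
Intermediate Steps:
L = -1/2045 (L = 1/(-2045) = -1/2045 ≈ -0.00048900)
((-18 - 19)/(18 - 6))*L = ((-18 - 19)/(18 - 6))*(-1/2045) = -37/12*(-1/2045) = 37/24540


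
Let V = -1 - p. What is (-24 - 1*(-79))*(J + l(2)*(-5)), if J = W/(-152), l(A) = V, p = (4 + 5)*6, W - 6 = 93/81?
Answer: 62062385/4104 ≈ 15122.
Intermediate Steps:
W = 193/27 (W = 6 + 93/81 = 6 + 93*(1/81) = 6 + 31/27 = 193/27 ≈ 7.1481)
p = 54 (p = 9*6 = 54)
V = -55 (V = -1 - 1*54 = -1 - 54 = -55)
l(A) = -55
J = -193/4104 (J = (193/27)/(-152) = (193/27)*(-1/152) = -193/4104 ≈ -0.047027)
(-24 - 1*(-79))*(J + l(2)*(-5)) = (-24 - 1*(-79))*(-193/4104 - 55*(-5)) = (-24 + 79)*(-193/4104 + 275) = 55*(1128407/4104) = 62062385/4104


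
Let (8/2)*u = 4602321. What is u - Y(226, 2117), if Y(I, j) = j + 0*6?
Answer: 4593853/4 ≈ 1.1485e+6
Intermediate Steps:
u = 4602321/4 (u = (1/4)*4602321 = 4602321/4 ≈ 1.1506e+6)
Y(I, j) = j (Y(I, j) = j + 0 = j)
u - Y(226, 2117) = 4602321/4 - 1*2117 = 4602321/4 - 2117 = 4593853/4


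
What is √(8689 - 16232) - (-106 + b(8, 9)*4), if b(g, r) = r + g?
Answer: 38 + I*√7543 ≈ 38.0 + 86.85*I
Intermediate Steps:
b(g, r) = g + r
√(8689 - 16232) - (-106 + b(8, 9)*4) = √(8689 - 16232) - (-106 + (8 + 9)*4) = √(-7543) - (-106 + 17*4) = I*√7543 - (-106 + 68) = I*√7543 - 1*(-38) = I*√7543 + 38 = 38 + I*√7543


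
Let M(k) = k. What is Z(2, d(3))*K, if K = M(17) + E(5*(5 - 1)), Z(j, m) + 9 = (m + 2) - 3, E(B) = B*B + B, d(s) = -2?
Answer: -5244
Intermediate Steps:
E(B) = B + B² (E(B) = B² + B = B + B²)
Z(j, m) = -10 + m (Z(j, m) = -9 + ((m + 2) - 3) = -9 + ((2 + m) - 3) = -9 + (-1 + m) = -10 + m)
K = 437 (K = 17 + (5*(5 - 1))*(1 + 5*(5 - 1)) = 17 + (5*4)*(1 + 5*4) = 17 + 20*(1 + 20) = 17 + 20*21 = 17 + 420 = 437)
Z(2, d(3))*K = (-10 - 2)*437 = -12*437 = -5244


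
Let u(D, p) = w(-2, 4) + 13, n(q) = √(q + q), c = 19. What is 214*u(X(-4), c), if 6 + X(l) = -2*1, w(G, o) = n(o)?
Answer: 2782 + 428*√2 ≈ 3387.3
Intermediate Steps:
n(q) = √2*√q (n(q) = √(2*q) = √2*√q)
w(G, o) = √2*√o
X(l) = -8 (X(l) = -6 - 2*1 = -6 - 2 = -8)
u(D, p) = 13 + 2*√2 (u(D, p) = √2*√4 + 13 = √2*2 + 13 = 2*√2 + 13 = 13 + 2*√2)
214*u(X(-4), c) = 214*(13 + 2*√2) = 2782 + 428*√2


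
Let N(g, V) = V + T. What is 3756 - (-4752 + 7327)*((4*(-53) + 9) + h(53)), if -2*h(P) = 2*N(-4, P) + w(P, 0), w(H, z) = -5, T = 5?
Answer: 1338787/2 ≈ 6.6939e+5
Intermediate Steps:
N(g, V) = 5 + V (N(g, V) = V + 5 = 5 + V)
h(P) = -5/2 - P (h(P) = -(2*(5 + P) - 5)/2 = -((10 + 2*P) - 5)/2 = -(5 + 2*P)/2 = -5/2 - P)
3756 - (-4752 + 7327)*((4*(-53) + 9) + h(53)) = 3756 - (-4752 + 7327)*((4*(-53) + 9) + (-5/2 - 1*53)) = 3756 - 2575*((-212 + 9) + (-5/2 - 53)) = 3756 - 2575*(-203 - 111/2) = 3756 - 2575*(-517)/2 = 3756 - 1*(-1331275/2) = 3756 + 1331275/2 = 1338787/2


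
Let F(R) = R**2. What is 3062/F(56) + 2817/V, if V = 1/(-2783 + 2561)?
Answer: -980584901/1568 ≈ -6.2537e+5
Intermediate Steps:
V = -1/222 (V = 1/(-222) = -1/222 ≈ -0.0045045)
3062/F(56) + 2817/V = 3062/(56**2) + 2817/(-1/222) = 3062/3136 + 2817*(-222) = 3062*(1/3136) - 625374 = 1531/1568 - 625374 = -980584901/1568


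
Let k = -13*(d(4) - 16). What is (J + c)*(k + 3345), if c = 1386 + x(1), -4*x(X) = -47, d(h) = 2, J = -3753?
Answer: -33227867/4 ≈ -8.3070e+6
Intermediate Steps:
k = 182 (k = -13*(2 - 16) = -13*(-14) = 182)
x(X) = 47/4 (x(X) = -¼*(-47) = 47/4)
c = 5591/4 (c = 1386 + 47/4 = 5591/4 ≈ 1397.8)
(J + c)*(k + 3345) = (-3753 + 5591/4)*(182 + 3345) = -9421/4*3527 = -33227867/4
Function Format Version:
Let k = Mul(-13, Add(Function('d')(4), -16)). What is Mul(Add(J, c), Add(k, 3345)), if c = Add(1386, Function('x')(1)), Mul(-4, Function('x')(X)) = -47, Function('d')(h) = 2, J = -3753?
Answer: Rational(-33227867, 4) ≈ -8.3070e+6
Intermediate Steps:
k = 182 (k = Mul(-13, Add(2, -16)) = Mul(-13, -14) = 182)
Function('x')(X) = Rational(47, 4) (Function('x')(X) = Mul(Rational(-1, 4), -47) = Rational(47, 4))
c = Rational(5591, 4) (c = Add(1386, Rational(47, 4)) = Rational(5591, 4) ≈ 1397.8)
Mul(Add(J, c), Add(k, 3345)) = Mul(Add(-3753, Rational(5591, 4)), Add(182, 3345)) = Mul(Rational(-9421, 4), 3527) = Rational(-33227867, 4)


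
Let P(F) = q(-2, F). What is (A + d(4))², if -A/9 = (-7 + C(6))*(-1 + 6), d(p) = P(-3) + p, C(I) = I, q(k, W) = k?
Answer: 2209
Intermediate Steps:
P(F) = -2
d(p) = -2 + p
A = 45 (A = -9*(-7 + 6)*(-1 + 6) = -(-9)*5 = -9*(-5) = 45)
(A + d(4))² = (45 + (-2 + 4))² = (45 + 2)² = 47² = 2209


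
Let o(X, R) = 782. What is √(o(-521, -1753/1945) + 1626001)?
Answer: √1626783 ≈ 1275.5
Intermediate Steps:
√(o(-521, -1753/1945) + 1626001) = √(782 + 1626001) = √1626783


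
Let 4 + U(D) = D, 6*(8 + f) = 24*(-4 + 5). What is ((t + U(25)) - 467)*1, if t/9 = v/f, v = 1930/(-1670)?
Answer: -296191/668 ≈ -443.40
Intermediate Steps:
v = -193/167 (v = 1930*(-1/1670) = -193/167 ≈ -1.1557)
f = -4 (f = -8 + (24*(-4 + 5))/6 = -8 + (24*1)/6 = -8 + (⅙)*24 = -8 + 4 = -4)
U(D) = -4 + D
t = 1737/668 (t = 9*(-193/167/(-4)) = 9*(-193/167*(-¼)) = 9*(193/668) = 1737/668 ≈ 2.6003)
((t + U(25)) - 467)*1 = ((1737/668 + (-4 + 25)) - 467)*1 = ((1737/668 + 21) - 467)*1 = (15765/668 - 467)*1 = -296191/668*1 = -296191/668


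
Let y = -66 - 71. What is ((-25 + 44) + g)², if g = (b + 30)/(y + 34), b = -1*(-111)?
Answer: 3297856/10609 ≈ 310.85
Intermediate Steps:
b = 111
y = -137
g = -141/103 (g = (111 + 30)/(-137 + 34) = 141/(-103) = 141*(-1/103) = -141/103 ≈ -1.3689)
((-25 + 44) + g)² = ((-25 + 44) - 141/103)² = (19 - 141/103)² = (1816/103)² = 3297856/10609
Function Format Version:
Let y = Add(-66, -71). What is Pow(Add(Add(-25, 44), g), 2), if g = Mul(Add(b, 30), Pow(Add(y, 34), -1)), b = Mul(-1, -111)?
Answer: Rational(3297856, 10609) ≈ 310.85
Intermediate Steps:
b = 111
y = -137
g = Rational(-141, 103) (g = Mul(Add(111, 30), Pow(Add(-137, 34), -1)) = Mul(141, Pow(-103, -1)) = Mul(141, Rational(-1, 103)) = Rational(-141, 103) ≈ -1.3689)
Pow(Add(Add(-25, 44), g), 2) = Pow(Add(Add(-25, 44), Rational(-141, 103)), 2) = Pow(Add(19, Rational(-141, 103)), 2) = Pow(Rational(1816, 103), 2) = Rational(3297856, 10609)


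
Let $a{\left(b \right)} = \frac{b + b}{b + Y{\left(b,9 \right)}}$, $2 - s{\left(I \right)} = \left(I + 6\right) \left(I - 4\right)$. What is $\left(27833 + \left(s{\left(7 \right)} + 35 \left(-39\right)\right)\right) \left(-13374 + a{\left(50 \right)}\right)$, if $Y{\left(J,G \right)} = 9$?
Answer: $- \frac{20853160346}{59} \approx -3.5344 \cdot 10^{8}$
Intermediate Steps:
$s{\left(I \right)} = 2 - \left(-4 + I\right) \left(6 + I\right)$ ($s{\left(I \right)} = 2 - \left(I + 6\right) \left(I - 4\right) = 2 - \left(6 + I\right) \left(-4 + I\right) = 2 - \left(-4 + I\right) \left(6 + I\right)$)
$a{\left(b \right)} = \frac{2 b}{9 + b}$ ($a{\left(b \right)} = \frac{b + b}{b + 9} = \frac{2 b}{9 + b}$)
$\left(27833 + \left(s{\left(7 \right)} + 35 \left(-39\right)\right)\right) \left(-13374 + a{\left(50 \right)}\right) = \left(27833 + \left(\left(26 - 7^{2} - 14\right) + 35 \left(-39\right)\right)\right) \left(-13374 + 2 \cdot 50 \frac{1}{9 + 50}\right) = \left(27833 - 1402\right) \left(-13374 + 2 \cdot 50 \cdot \frac{1}{59}\right) = \left(27833 - 1402\right) \left(-13374 + \frac{100}{59}\right) = \left(27833 - 1402\right) \left(- \frac{788966}{59}\right) = 26431 \left(- \frac{788966}{59}\right) = - \frac{20853160346}{59}$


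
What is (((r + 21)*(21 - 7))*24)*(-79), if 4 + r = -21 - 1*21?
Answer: 663600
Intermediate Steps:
r = -46 (r = -4 + (-21 - 1*21) = -4 + (-21 - 21) = -4 - 42 = -46)
(((r + 21)*(21 - 7))*24)*(-79) = (((-46 + 21)*(21 - 7))*24)*(-79) = (-25*14*24)*(-79) = -350*24*(-79) = -8400*(-79) = 663600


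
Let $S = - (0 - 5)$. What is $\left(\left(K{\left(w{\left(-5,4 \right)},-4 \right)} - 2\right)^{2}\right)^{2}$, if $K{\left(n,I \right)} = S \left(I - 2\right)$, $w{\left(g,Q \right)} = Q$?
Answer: $1048576$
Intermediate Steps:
$S = 5$ ($S = \left(-1\right) \left(-5\right) = 5$)
$K{\left(n,I \right)} = -10 + 5 I$ ($K{\left(n,I \right)} = 5 \left(I - 2\right) = 5 \left(-2 + I\right) = -10 + 5 I$)
$\left(\left(K{\left(w{\left(-5,4 \right)},-4 \right)} - 2\right)^{2}\right)^{2} = \left(\left(\left(-10 + 5 \left(-4\right)\right) - 2\right)^{2}\right)^{2} = \left(\left(\left(-10 - 20\right) - 2\right)^{2}\right)^{2} = \left(\left(-30 - 2\right)^{2}\right)^{2} = \left(\left(-32\right)^{2}\right)^{2} = 1024^{2} = 1048576$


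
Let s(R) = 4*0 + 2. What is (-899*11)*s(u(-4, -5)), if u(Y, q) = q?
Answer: -19778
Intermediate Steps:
s(R) = 2 (s(R) = 0 + 2 = 2)
(-899*11)*s(u(-4, -5)) = -899*11*2 = -9889*2 = -19778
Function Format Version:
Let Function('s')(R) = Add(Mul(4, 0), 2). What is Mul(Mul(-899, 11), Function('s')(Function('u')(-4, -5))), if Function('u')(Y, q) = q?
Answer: -19778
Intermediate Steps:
Function('s')(R) = 2 (Function('s')(R) = Add(0, 2) = 2)
Mul(Mul(-899, 11), Function('s')(Function('u')(-4, -5))) = Mul(Mul(-899, 11), 2) = Mul(-9889, 2) = -19778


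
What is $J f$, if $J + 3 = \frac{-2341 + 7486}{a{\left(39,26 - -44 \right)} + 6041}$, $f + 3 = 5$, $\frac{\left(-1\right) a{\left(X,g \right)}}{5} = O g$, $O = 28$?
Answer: $- \frac{1564}{179} \approx -8.7374$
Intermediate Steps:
$a{\left(X,g \right)} = - 140 g$ ($a{\left(X,g \right)} = - 5 \cdot 28 g = - 140 g$)
$f = 2$ ($f = -3 + 5 = 2$)
$J = - \frac{782}{179}$ ($J = -3 + \frac{-2341 + 7486}{- 140 \left(26 - -44\right) + 6041} = -3 + \frac{5145}{- 140 \left(26 + 44\right) + 6041} = -3 + \frac{5145}{\left(-140\right) 70 + 6041} = -3 + \frac{5145}{-9800 + 6041} = -3 + \frac{5145}{-3759} = -3 + 5145 \left(- \frac{1}{3759}\right) = -3 - \frac{245}{179} = - \frac{782}{179} \approx -4.3687$)
$J f = \left(- \frac{782}{179}\right) 2 = - \frac{1564}{179}$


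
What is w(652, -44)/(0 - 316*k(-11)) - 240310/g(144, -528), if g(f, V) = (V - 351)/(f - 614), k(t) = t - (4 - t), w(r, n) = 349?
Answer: -927961564429/7221864 ≈ -1.2849e+5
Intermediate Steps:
k(t) = -4 + 2*t (k(t) = t + (-4 + t) = -4 + 2*t)
g(f, V) = (-351 + V)/(-614 + f)
w(652, -44)/(0 - 316*k(-11)) - 240310/g(144, -528) = 349/(0 - 316*(-4 + 2*(-11))) - 240310*(-614 + 144)/(-351 - 528) = 349/(0 - 316*(-4 - 22)) - 240310/(-879/(-470)) = 349/(0 - 316*(-26)) - 240310/((-1/470*(-879))) = 349/(0 + 8216) - 240310/879/470 = 349/8216 - 240310*470/879 = 349*(1/8216) - 112945700/879 = 349/8216 - 112945700/879 = -927961564429/7221864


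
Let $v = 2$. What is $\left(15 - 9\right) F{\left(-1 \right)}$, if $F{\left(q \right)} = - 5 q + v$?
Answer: $42$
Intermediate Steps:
$F{\left(q \right)} = 2 - 5 q$ ($F{\left(q \right)} = - 5 q + 2 = 2 - 5 q$)
$\left(15 - 9\right) F{\left(-1 \right)} = \left(15 - 9\right) \left(2 - -5\right) = 6 \left(2 + 5\right) = 6 \cdot 7 = 42$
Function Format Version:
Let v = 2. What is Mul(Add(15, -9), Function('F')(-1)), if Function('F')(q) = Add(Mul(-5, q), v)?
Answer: 42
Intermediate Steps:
Function('F')(q) = Add(2, Mul(-5, q)) (Function('F')(q) = Add(Mul(-5, q), 2) = Add(2, Mul(-5, q)))
Mul(Add(15, -9), Function('F')(-1)) = Mul(Add(15, -9), Add(2, Mul(-5, -1))) = Mul(6, Add(2, 5)) = Mul(6, 7) = 42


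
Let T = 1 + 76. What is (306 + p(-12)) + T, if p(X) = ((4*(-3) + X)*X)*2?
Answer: 959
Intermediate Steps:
T = 77
p(X) = 2*X*(-12 + X) (p(X) = ((-12 + X)*X)*2 = (X*(-12 + X))*2 = 2*X*(-12 + X))
(306 + p(-12)) + T = (306 + 2*(-12)*(-12 - 12)) + 77 = (306 + 2*(-12)*(-24)) + 77 = (306 + 576) + 77 = 882 + 77 = 959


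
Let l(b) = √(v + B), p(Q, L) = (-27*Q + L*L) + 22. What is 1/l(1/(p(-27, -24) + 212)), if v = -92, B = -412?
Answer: -I*√14/84 ≈ -0.044544*I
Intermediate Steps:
p(Q, L) = 22 + L² - 27*Q (p(Q, L) = (-27*Q + L²) + 22 = (L² - 27*Q) + 22 = 22 + L² - 27*Q)
l(b) = 6*I*√14 (l(b) = √(-92 - 412) = √(-504) = 6*I*√14)
1/l(1/(p(-27, -24) + 212)) = 1/(6*I*√14) = -I*√14/84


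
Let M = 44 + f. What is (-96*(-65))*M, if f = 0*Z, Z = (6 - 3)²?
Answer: 274560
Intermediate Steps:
Z = 9 (Z = 3² = 9)
f = 0 (f = 0*9 = 0)
M = 44 (M = 44 + 0 = 44)
(-96*(-65))*M = -96*(-65)*44 = 6240*44 = 274560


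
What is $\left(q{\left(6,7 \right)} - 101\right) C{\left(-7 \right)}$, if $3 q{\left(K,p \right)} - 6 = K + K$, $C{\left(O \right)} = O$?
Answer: $665$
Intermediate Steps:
$q{\left(K,p \right)} = 2 + \frac{2 K}{3}$ ($q{\left(K,p \right)} = 2 + \frac{K + K}{3} = 2 + \frac{2 K}{3}$)
$\left(q{\left(6,7 \right)} - 101\right) C{\left(-7 \right)} = \left(\left(2 + \frac{2}{3} \cdot 6\right) - 101\right) \left(-7\right) = \left(\left(2 + 4\right) - 101\right) \left(-7\right) = \left(6 - 101\right) \left(-7\right) = \left(-95\right) \left(-7\right) = 665$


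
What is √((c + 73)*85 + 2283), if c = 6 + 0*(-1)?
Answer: √8998 ≈ 94.858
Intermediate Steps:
c = 6 (c = 6 + 0 = 6)
√((c + 73)*85 + 2283) = √((6 + 73)*85 + 2283) = √(79*85 + 2283) = √(6715 + 2283) = √8998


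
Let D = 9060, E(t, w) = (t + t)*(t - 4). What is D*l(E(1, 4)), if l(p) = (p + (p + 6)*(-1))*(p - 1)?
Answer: 380520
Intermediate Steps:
E(t, w) = 2*t*(-4 + t) (E(t, w) = (2*t)*(-4 + t) = 2*t*(-4 + t))
l(p) = 6 - 6*p (l(p) = (p + (6 + p)*(-1))*(-1 + p) = (p + (-6 - p))*(-1 + p) = -6*(-1 + p) = 6 - 6*p)
D*l(E(1, 4)) = 9060*(6 - 12*(-4 + 1)) = 9060*(6 - 12*(-3)) = 9060*(6 - 6*(-6)) = 9060*(6 + 36) = 9060*42 = 380520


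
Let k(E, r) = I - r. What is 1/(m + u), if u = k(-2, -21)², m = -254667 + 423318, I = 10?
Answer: 1/169612 ≈ 5.8958e-6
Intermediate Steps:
k(E, r) = 10 - r
m = 168651
u = 961 (u = (10 - 1*(-21))² = (10 + 21)² = 31² = 961)
1/(m + u) = 1/(168651 + 961) = 1/169612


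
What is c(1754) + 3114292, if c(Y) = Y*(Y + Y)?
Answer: 9267324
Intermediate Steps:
c(Y) = 2*Y**2 (c(Y) = Y*(2*Y) = 2*Y**2)
c(1754) + 3114292 = 2*1754**2 + 3114292 = 2*3076516 + 3114292 = 6153032 + 3114292 = 9267324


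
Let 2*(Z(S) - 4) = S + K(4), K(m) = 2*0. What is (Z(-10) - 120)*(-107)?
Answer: 12947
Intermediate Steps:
K(m) = 0
Z(S) = 4 + S/2 (Z(S) = 4 + (S + 0)/2 = 4 + S/2)
(Z(-10) - 120)*(-107) = ((4 + (1/2)*(-10)) - 120)*(-107) = ((4 - 5) - 120)*(-107) = (-1 - 120)*(-107) = -121*(-107) = 12947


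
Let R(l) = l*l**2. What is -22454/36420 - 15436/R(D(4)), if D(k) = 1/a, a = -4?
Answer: 17989720613/18210 ≈ 9.8790e+5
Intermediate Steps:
D(k) = -1/4 (D(k) = 1/(-4) = -1/4)
R(l) = l**3
-22454/36420 - 15436/R(D(4)) = -22454/36420 - 15436/((-1/4)**3) = -22454*1/36420 - 15436/(-1/64) = -11227/18210 - 15436*(-64) = -11227/18210 + 987904 = 17989720613/18210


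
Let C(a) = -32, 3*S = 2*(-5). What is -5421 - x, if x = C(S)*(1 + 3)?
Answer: -5293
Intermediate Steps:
S = -10/3 (S = (2*(-5))/3 = (⅓)*(-10) = -10/3 ≈ -3.3333)
x = -128 (x = -32*(1 + 3) = -32*4 = -128)
-5421 - x = -5421 - 1*(-128) = -5421 + 128 = -5293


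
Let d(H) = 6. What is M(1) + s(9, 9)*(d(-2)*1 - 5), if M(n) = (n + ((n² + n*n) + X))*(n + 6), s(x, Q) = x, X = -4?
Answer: 2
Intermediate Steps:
M(n) = (6 + n)*(-4 + n + 2*n²) (M(n) = (n + ((n² + n*n) - 4))*(n + 6) = (n + ((n² + n²) - 4))*(6 + n) = (n + (2*n² - 4))*(6 + n) = (n + (-4 + 2*n²))*(6 + n) = (-4 + n + 2*n²)*(6 + n) = (6 + n)*(-4 + n + 2*n²))
M(1) + s(9, 9)*(d(-2)*1 - 5) = (-24 + 2*1 + 2*1³ + 13*1²) + 9*(6*1 - 5) = (-24 + 2 + 2*1 + 13*1) + 9*(6 - 5) = (-24 + 2 + 2 + 13) + 9*1 = -7 + 9 = 2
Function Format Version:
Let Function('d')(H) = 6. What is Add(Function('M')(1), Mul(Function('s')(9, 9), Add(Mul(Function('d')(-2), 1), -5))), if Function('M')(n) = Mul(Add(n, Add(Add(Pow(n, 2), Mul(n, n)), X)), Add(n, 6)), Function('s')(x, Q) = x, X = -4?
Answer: 2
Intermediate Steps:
Function('M')(n) = Mul(Add(6, n), Add(-4, n, Mul(2, Pow(n, 2)))) (Function('M')(n) = Mul(Add(n, Add(Add(Pow(n, 2), Mul(n, n)), -4)), Add(n, 6)) = Mul(Add(n, Add(Add(Pow(n, 2), Pow(n, 2)), -4)), Add(6, n)) = Mul(Add(n, Add(Mul(2, Pow(n, 2)), -4)), Add(6, n)) = Mul(Add(n, Add(-4, Mul(2, Pow(n, 2)))), Add(6, n)) = Mul(Add(-4, n, Mul(2, Pow(n, 2))), Add(6, n)) = Mul(Add(6, n), Add(-4, n, Mul(2, Pow(n, 2)))))
Add(Function('M')(1), Mul(Function('s')(9, 9), Add(Mul(Function('d')(-2), 1), -5))) = Add(Add(-24, Mul(2, 1), Mul(2, Pow(1, 3)), Mul(13, Pow(1, 2))), Mul(9, Add(Mul(6, 1), -5))) = Add(Add(-24, 2, Mul(2, 1), Mul(13, 1)), Mul(9, Add(6, -5))) = Add(Add(-24, 2, 2, 13), Mul(9, 1)) = Add(-7, 9) = 2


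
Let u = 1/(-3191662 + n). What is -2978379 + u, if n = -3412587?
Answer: -19669956532372/6604249 ≈ -2.9784e+6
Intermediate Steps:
u = -1/6604249 (u = 1/(-3191662 - 3412587) = 1/(-6604249) = -1/6604249 ≈ -1.5142e-7)
-2978379 + u = -2978379 - 1/6604249 = -19669956532372/6604249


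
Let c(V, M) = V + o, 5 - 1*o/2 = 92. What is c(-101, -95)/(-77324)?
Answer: 275/77324 ≈ 0.0035565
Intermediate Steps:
o = -174 (o = 10 - 2*92 = 10 - 184 = -174)
c(V, M) = -174 + V (c(V, M) = V - 174 = -174 + V)
c(-101, -95)/(-77324) = (-174 - 101)/(-77324) = -275*(-1/77324) = 275/77324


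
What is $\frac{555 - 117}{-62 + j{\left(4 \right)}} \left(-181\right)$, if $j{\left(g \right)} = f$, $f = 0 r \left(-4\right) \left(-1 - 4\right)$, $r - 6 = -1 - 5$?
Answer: $\frac{39639}{31} \approx 1278.7$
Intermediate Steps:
$r = 0$ ($r = 6 - 6 = 0$)
$f = 0$ ($f = 0 \cdot 0 \left(-4\right) \left(-1 - 4\right) = 0 \left(-4\right) \left(-5\right) = 0 \left(-5\right) = 0$)
$j{\left(g \right)} = 0$
$\frac{555 - 117}{-62 + j{\left(4 \right)}} \left(-181\right) = \frac{555 - 117}{-62 + 0} \left(-181\right) = \frac{438}{-62} \left(-181\right) = 438 \left(- \frac{1}{62}\right) \left(-181\right) = \left(- \frac{219}{31}\right) \left(-181\right) = \frac{39639}{31}$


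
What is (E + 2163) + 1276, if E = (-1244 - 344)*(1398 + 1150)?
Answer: -4042785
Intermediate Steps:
E = -4046224 (E = -1588*2548 = -4046224)
(E + 2163) + 1276 = (-4046224 + 2163) + 1276 = -4044061 + 1276 = -4042785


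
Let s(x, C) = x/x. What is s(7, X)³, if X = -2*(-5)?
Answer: 1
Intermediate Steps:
X = 10
s(x, C) = 1
s(7, X)³ = 1³ = 1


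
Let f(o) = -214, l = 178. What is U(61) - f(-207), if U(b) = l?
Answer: 392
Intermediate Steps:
U(b) = 178
U(61) - f(-207) = 178 - 1*(-214) = 178 + 214 = 392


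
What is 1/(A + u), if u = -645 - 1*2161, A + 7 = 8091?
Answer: 1/5278 ≈ 0.00018947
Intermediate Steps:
A = 8084 (A = -7 + 8091 = 8084)
u = -2806 (u = -645 - 2161 = -2806)
1/(A + u) = 1/(8084 - 2806) = 1/5278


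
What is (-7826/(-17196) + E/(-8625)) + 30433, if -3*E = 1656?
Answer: 32708424659/1074750 ≈ 30434.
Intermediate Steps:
E = -552 (E = -1/3*1656 = -552)
(-7826/(-17196) + E/(-8625)) + 30433 = (-7826/(-17196) - 552/(-8625)) + 30433 = (-7826*(-1/17196) - 552*(-1/8625)) + 30433 = (3913/8598 + 8/125) + 30433 = 557909/1074750 + 30433 = 32708424659/1074750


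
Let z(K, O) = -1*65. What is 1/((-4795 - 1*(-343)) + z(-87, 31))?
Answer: -1/4517 ≈ -0.00022139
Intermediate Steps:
z(K, O) = -65
1/((-4795 - 1*(-343)) + z(-87, 31)) = 1/((-4795 - 1*(-343)) - 65) = 1/((-4795 + 343) - 65) = 1/(-4452 - 65) = 1/(-4517) = -1/4517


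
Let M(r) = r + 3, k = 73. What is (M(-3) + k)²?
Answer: 5329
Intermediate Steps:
M(r) = 3 + r
(M(-3) + k)² = ((3 - 3) + 73)² = (0 + 73)² = 73² = 5329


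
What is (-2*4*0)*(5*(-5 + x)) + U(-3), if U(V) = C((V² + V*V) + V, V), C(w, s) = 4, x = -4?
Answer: 4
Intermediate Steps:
U(V) = 4
(-2*4*0)*(5*(-5 + x)) + U(-3) = (-2*4*0)*(5*(-5 - 4)) + 4 = (-8*0)*(5*(-9)) + 4 = 0*(-45) + 4 = 0 + 4 = 4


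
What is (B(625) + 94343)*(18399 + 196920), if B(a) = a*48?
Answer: 26773410417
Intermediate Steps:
B(a) = 48*a
(B(625) + 94343)*(18399 + 196920) = (48*625 + 94343)*(18399 + 196920) = (30000 + 94343)*215319 = 124343*215319 = 26773410417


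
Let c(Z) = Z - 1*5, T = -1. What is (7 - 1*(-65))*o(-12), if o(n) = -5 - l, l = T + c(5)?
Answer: -288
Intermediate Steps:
c(Z) = -5 + Z (c(Z) = Z - 5 = -5 + Z)
l = -1 (l = -1 + (-5 + 5) = -1 + 0 = -1)
o(n) = -4 (o(n) = -5 - 1*(-1) = -5 + 1 = -4)
(7 - 1*(-65))*o(-12) = (7 - 1*(-65))*(-4) = (7 + 65)*(-4) = 72*(-4) = -288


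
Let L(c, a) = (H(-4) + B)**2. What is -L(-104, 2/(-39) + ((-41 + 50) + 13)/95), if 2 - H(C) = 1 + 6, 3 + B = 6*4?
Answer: -256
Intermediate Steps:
B = 21 (B = -3 + 6*4 = -3 + 24 = 21)
H(C) = -5 (H(C) = 2 - (1 + 6) = 2 - 1*7 = 2 - 7 = -5)
L(c, a) = 256 (L(c, a) = (-5 + 21)**2 = 16**2 = 256)
-L(-104, 2/(-39) + ((-41 + 50) + 13)/95) = -1*256 = -256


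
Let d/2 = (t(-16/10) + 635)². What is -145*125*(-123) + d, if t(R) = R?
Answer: 75794153/25 ≈ 3.0318e+6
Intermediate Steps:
d = 20059778/25 (d = 2*(-16/10 + 635)² = 2*(-16*⅒ + 635)² = 2*(-8/5 + 635)² = 2*(3167/5)² = 2*(10029889/25) = 20059778/25 ≈ 8.0239e+5)
-145*125*(-123) + d = -145*125*(-123) + 20059778/25 = -18125*(-123) + 20059778/25 = 2229375 + 20059778/25 = 75794153/25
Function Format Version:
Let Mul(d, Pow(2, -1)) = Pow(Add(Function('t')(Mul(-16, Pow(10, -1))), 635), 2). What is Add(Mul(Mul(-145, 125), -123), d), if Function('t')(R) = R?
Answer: Rational(75794153, 25) ≈ 3.0318e+6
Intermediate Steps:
d = Rational(20059778, 25) (d = Mul(2, Pow(Add(Mul(-16, Pow(10, -1)), 635), 2)) = Mul(2, Pow(Add(Mul(-16, Rational(1, 10)), 635), 2)) = Mul(2, Pow(Add(Rational(-8, 5), 635), 2)) = Mul(2, Pow(Rational(3167, 5), 2)) = Mul(2, Rational(10029889, 25)) = Rational(20059778, 25) ≈ 8.0239e+5)
Add(Mul(Mul(-145, 125), -123), d) = Add(Mul(Mul(-145, 125), -123), Rational(20059778, 25)) = Add(Mul(-18125, -123), Rational(20059778, 25)) = Add(2229375, Rational(20059778, 25)) = Rational(75794153, 25)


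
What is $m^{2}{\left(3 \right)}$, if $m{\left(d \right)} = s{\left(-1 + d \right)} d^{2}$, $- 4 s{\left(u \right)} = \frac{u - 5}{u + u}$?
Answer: $\frac{729}{256} \approx 2.8477$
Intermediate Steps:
$s{\left(u \right)} = - \frac{-5 + u}{8 u}$ ($s{\left(u \right)} = - \frac{\left(u - 5\right) \frac{1}{u + u}}{4} = - \frac{\left(-5 + u\right) \frac{1}{2 u}}{4} = - \frac{\frac{1}{2} \frac{1}{u} \left(-5 + u\right)}{4} = - \frac{-5 + u}{8 u}$)
$m{\left(d \right)} = \frac{d^{2} \left(6 - d\right)}{8 \left(-1 + d\right)}$ ($m{\left(d \right)} = \frac{5 - \left(-1 + d\right)}{8 \left(-1 + d\right)} d^{2} = \frac{6 - d}{8 \left(-1 + d\right)} d^{2} = \frac{d^{2} \left(6 - d\right)}{8 \left(-1 + d\right)}$)
$m^{2}{\left(3 \right)} = \left(\frac{3^{2} \left(6 - 3\right)}{8 \left(-1 + 3\right)}\right)^{2} = \left(\frac{1}{8} \cdot 9 \cdot \frac{1}{2} \left(6 - 3\right)\right)^{2} = \left(\frac{1}{8} \cdot 9 \cdot \frac{1}{2} \cdot 3\right)^{2} = \left(\frac{27}{16}\right)^{2} = \frac{729}{256}$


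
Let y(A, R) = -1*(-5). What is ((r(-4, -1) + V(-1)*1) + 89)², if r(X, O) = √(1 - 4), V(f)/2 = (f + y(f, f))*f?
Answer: (81 + I*√3)² ≈ 6558.0 + 280.59*I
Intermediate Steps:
y(A, R) = 5
V(f) = 2*f*(5 + f) (V(f) = 2*((f + 5)*f) = 2*((5 + f)*f) = 2*(f*(5 + f)) = 2*f*(5 + f))
r(X, O) = I*√3 (r(X, O) = √(-3) = I*√3)
((r(-4, -1) + V(-1)*1) + 89)² = ((I*√3 + (2*(-1)*(5 - 1))*1) + 89)² = ((I*√3 + (2*(-1)*4)*1) + 89)² = ((I*√3 - 8*1) + 89)² = ((I*√3 - 8) + 89)² = ((-8 + I*√3) + 89)² = (81 + I*√3)²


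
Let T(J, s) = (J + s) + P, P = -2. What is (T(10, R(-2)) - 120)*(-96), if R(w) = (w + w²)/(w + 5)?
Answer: 10688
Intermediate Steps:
R(w) = (w + w²)/(5 + w)
T(J, s) = -2 + J + s (T(J, s) = (J + s) - 2 = -2 + J + s)
(T(10, R(-2)) - 120)*(-96) = ((-2 + 10 - 2*(1 - 2)/(5 - 2)) - 120)*(-96) = ((-2 + 10 - 2*(-1)/3) - 120)*(-96) = ((-2 + 10 - 2*⅓*(-1)) - 120)*(-96) = ((-2 + 10 + ⅔) - 120)*(-96) = (26/3 - 120)*(-96) = -334/3*(-96) = 10688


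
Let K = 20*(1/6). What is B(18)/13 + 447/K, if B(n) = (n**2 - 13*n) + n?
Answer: 18513/130 ≈ 142.41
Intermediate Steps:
B(n) = n**2 - 12*n
K = 10/3 (K = 20*(1*(1/6)) = 20*(1/6) = 10/3 ≈ 3.3333)
B(18)/13 + 447/K = (18*(-12 + 18))/13 + 447/(10/3) = (18*6)*(1/13) + 447*(3/10) = 108*(1/13) + 1341/10 = 108/13 + 1341/10 = 18513/130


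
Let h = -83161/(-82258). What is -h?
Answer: -83161/82258 ≈ -1.0110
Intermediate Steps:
h = 83161/82258 (h = -83161*(-1/82258) = 83161/82258 ≈ 1.0110)
-h = -1*83161/82258 = -83161/82258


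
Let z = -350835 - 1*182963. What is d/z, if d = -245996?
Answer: 122998/266899 ≈ 0.46084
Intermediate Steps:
z = -533798 (z = -350835 - 182963 = -533798)
d/z = -245996/(-533798) = -245996*(-1/533798) = 122998/266899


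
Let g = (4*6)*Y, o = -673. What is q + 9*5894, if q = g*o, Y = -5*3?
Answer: 295326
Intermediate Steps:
Y = -15
g = -360 (g = (4*6)*(-15) = 24*(-15) = -360)
q = 242280 (q = -360*(-673) = 242280)
q + 9*5894 = 242280 + 9*5894 = 242280 + 53046 = 295326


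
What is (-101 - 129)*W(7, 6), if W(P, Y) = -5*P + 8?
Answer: 6210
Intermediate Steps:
W(P, Y) = 8 - 5*P
(-101 - 129)*W(7, 6) = (-101 - 129)*(8 - 5*7) = -230*(8 - 35) = -230*(-27) = 6210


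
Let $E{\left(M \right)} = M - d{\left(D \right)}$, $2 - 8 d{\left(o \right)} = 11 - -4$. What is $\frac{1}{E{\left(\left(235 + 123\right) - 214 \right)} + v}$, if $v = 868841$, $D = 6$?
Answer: $\frac{8}{6951893} \approx 1.1508 \cdot 10^{-6}$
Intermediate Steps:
$d{\left(o \right)} = - \frac{13}{8}$ ($d{\left(o \right)} = \frac{1}{4} - \frac{11 - -4}{8} = \frac{1}{4} - \frac{11 + 4}{8} = \frac{1}{4} - \frac{15}{8} = - \frac{13}{8}$)
$E{\left(M \right)} = \frac{13}{8} + M$ ($E{\left(M \right)} = M - - \frac{13}{8} = M + \frac{13}{8} = \frac{13}{8} + M$)
$\frac{1}{E{\left(\left(235 + 123\right) - 214 \right)} + v} = \frac{1}{\left(\frac{13}{8} + \left(\left(235 + 123\right) - 214\right)\right) + 868841} = \frac{1}{\left(\frac{13}{8} + \left(358 - 214\right)\right) + 868841} = \frac{1}{\left(\frac{13}{8} + 144\right) + 868841} = \frac{1}{\frac{1165}{8} + 868841} = \frac{1}{\frac{6951893}{8}} = \frac{8}{6951893}$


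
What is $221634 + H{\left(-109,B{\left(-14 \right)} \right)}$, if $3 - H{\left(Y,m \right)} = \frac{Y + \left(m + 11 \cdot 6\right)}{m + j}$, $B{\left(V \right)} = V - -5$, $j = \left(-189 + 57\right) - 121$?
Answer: $\frac{29034421}{131} \approx 2.2164 \cdot 10^{5}$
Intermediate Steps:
$j = -253$ ($j = -132 - 121 = -253$)
$B{\left(V \right)} = 5 + V$ ($B{\left(V \right)} = V + 5 = 5 + V$)
$H{\left(Y,m \right)} = 3 - \frac{66 + Y + m}{-253 + m}$ ($H{\left(Y,m \right)} = 3 - \frac{Y + \left(m + 11 \cdot 6\right)}{m - 253} = 3 - \frac{Y + \left(m + 66\right)}{-253 + m} = 3 - \frac{Y + \left(66 + m\right)}{-253 + m} = 3 - \frac{66 + Y + m}{-253 + m}$)
$221634 + H{\left(-109,B{\left(-14 \right)} \right)} = 221634 + \frac{-825 - -109 + 2 \left(5 - 14\right)}{-253 + \left(5 - 14\right)} = 221634 + \frac{-825 + 109 + 2 \left(-9\right)}{-253 - 9} = 221634 + \frac{-825 + 109 - 18}{-262} = 221634 - - \frac{367}{131} = 221634 + \frac{367}{131} = \frac{29034421}{131}$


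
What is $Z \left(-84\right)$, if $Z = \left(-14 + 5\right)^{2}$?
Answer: $-6804$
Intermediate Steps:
$Z = 81$ ($Z = \left(-9\right)^{2} = 81$)
$Z \left(-84\right) = 81 \left(-84\right) = -6804$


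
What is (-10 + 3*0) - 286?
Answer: -296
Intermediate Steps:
(-10 + 3*0) - 286 = (-10 + 0) - 286 = -10 - 286 = -296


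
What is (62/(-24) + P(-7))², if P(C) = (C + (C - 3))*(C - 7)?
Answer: 7980625/144 ≈ 55421.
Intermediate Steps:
P(C) = (-7 + C)*(-3 + 2*C) (P(C) = (C + (-3 + C))*(-7 + C) = (-3 + 2*C)*(-7 + C) = (-7 + C)*(-3 + 2*C))
(62/(-24) + P(-7))² = (62/(-24) + (21 - 17*(-7) + 2*(-7)²))² = (62*(-1/24) + (21 + 119 + 2*49))² = (-31/12 + (21 + 119 + 98))² = (-31/12 + 238)² = (2825/12)² = 7980625/144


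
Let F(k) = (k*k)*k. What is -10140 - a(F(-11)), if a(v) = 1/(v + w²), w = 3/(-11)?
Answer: -1632965759/161042 ≈ -10140.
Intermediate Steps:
w = -3/11 (w = 3*(-1/11) = -3/11 ≈ -0.27273)
F(k) = k³ (F(k) = k²*k = k³)
a(v) = 1/(9/121 + v) (a(v) = 1/(v + (-3/11)²) = 1/(v + 9/121) = 1/(9/121 + v))
-10140 - a(F(-11)) = -10140 - 121/(9 + 121*(-11)³) = -10140 - 121/(9 + 121*(-1331)) = -10140 - 121/(9 - 161051) = -10140 - 121/(-161042) = -10140 - 121*(-1)/161042 = -10140 - 1*(-121/161042) = -10140 + 121/161042 = -1632965759/161042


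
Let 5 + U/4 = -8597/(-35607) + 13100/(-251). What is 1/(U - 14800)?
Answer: -8937357/134308806152 ≈ -6.6543e-5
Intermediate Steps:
U = -2035922552/8937357 (U = -20 + 4*(-8597/(-35607) + 13100/(-251)) = -20 + 4*(-8597*(-1/35607) + 13100*(-1/251)) = -20 + 4*(8597/35607 - 13100/251) = -20 + 4*(-464293853/8937357) = -20 - 1857175412/8937357 = -2035922552/8937357 ≈ -227.80)
1/(U - 14800) = 1/(-2035922552/8937357 - 14800) = 1/(-134308806152/8937357) = -8937357/134308806152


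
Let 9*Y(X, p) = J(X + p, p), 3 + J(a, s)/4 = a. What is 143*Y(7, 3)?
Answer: 4004/9 ≈ 444.89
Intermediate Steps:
J(a, s) = -12 + 4*a
Y(X, p) = -4/3 + 4*X/9 + 4*p/9 (Y(X, p) = (-12 + 4*(X + p))/9 = (-12 + (4*X + 4*p))/9 = (-12 + 4*X + 4*p)/9 = -4/3 + 4*X/9 + 4*p/9)
143*Y(7, 3) = 143*(-4/3 + (4/9)*7 + (4/9)*3) = 143*(-4/3 + 28/9 + 4/3) = 143*(28/9) = 4004/9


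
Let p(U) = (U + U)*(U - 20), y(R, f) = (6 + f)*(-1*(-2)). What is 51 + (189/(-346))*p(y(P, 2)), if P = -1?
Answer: 20919/173 ≈ 120.92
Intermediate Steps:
y(R, f) = 12 + 2*f (y(R, f) = (6 + f)*2 = 12 + 2*f)
p(U) = 2*U*(-20 + U) (p(U) = (2*U)*(-20 + U) = 2*U*(-20 + U))
51 + (189/(-346))*p(y(P, 2)) = 51 + (189/(-346))*(2*(12 + 2*2)*(-20 + (12 + 2*2))) = 51 + (189*(-1/346))*(2*(12 + 4)*(-20 + (12 + 4))) = 51 - 189*16*(-20 + 16)/173 = 51 - 189*16*(-4)/173 = 51 - 189/346*(-128) = 51 + 12096/173 = 20919/173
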